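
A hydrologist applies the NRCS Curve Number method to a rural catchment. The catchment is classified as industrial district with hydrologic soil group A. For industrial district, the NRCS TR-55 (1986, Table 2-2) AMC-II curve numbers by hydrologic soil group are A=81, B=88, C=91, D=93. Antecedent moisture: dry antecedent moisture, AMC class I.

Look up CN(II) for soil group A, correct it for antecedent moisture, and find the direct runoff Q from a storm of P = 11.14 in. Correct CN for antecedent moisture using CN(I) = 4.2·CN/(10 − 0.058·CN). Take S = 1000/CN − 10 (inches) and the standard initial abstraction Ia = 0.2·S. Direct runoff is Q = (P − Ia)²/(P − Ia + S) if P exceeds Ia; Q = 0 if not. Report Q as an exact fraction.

Q = 726682936849/112900217850 in ≈ 6.437 in

NRCS table: industrial district, soil group A → CN(II) = 81
Dry (AMC I): CN(I) = 4.2·81/(10 − 0.058·81) = (1701/5)/(2651/500) = 170100/2651 ≈ 64.164
Max retention: S = 1000/(170100/2651) − 10 = 9500/1701 in (≈ 5.585 in)
Ia = 0.2S: 0.2·5.585 = 1.117 in (exactly 1900/1701)
Since P=11.140 > Ia=1.117: effective rainfall P−Ia = 852457/85050 in
Runoff Q = (P−Ia)²/(P−Ia+S) = (10.023)²/(10.023+5.585) = 726682936849/112900217850 ≈ 6.437 in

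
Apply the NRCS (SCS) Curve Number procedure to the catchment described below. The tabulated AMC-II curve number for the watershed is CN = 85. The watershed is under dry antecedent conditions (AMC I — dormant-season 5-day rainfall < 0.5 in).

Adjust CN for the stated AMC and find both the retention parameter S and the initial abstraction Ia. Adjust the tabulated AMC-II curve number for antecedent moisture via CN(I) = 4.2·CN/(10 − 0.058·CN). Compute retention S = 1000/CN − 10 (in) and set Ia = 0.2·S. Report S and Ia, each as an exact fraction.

S = 500/119 in ≈ 4.202 in; Ia = 100/119 in ≈ 0.840 in

Adjust CN=85 to AMC I: 4.2·85/(10 − 0.058·85) → 357 ÷ (507/100) = 11900/169 ≈ 70.414
S = 1000/(11900/169) − 10 = 500/119 in ≈ 4.202 in
Ia = 0.2·(500/119) = 100/119 in ≈ 0.840 in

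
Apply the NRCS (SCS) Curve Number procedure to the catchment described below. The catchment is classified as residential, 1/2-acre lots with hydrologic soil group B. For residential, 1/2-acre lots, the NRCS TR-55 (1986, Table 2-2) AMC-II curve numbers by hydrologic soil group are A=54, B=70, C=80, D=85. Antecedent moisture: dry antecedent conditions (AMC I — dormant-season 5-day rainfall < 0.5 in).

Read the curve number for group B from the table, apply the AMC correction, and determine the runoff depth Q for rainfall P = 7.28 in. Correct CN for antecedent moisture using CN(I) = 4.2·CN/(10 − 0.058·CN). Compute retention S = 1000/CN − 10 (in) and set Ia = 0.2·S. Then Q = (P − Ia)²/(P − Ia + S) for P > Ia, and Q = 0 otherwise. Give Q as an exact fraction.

NRCS table: residential, 1/2-acre lots, soil group B → CN(II) = 70
Dry (AMC I): CN(I) = 4.2·70/(10 − 0.058·70) = 294/(297/50) = 4900/99 ≈ 49.495
S = 1000/(4900/99) − 10 = 500/49 in ≈ 10.204 in
Ia = 0.2·(500/49) = 100/49 in ≈ 2.041 in
Excess rainfall: 7.280 − 2.041 = 5.239 in; P > Ia so Q > 0
Q = (6418/1225)²/((6418/1225) + 500/49) = (41190724/1500625)/(18918/1225) = 20595362/11587275 in ≈ 1.777 in

Q = 20595362/11587275 in ≈ 1.777 in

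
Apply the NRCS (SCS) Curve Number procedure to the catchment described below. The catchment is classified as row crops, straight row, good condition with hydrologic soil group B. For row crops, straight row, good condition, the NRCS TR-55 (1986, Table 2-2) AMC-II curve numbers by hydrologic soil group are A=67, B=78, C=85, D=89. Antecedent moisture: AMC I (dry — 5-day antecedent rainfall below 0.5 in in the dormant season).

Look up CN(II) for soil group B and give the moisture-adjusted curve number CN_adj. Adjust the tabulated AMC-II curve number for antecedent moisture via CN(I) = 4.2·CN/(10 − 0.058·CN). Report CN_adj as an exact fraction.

CN_adj = 81900/1369 ≈ 59.825

NRCS table: row crops, straight row, good condition, soil group B → CN(II) = 78
CN(I) from CN(II)=78: (4.2·78)/(10 − 0.058·78) = 81900/1369 ≈ 59.825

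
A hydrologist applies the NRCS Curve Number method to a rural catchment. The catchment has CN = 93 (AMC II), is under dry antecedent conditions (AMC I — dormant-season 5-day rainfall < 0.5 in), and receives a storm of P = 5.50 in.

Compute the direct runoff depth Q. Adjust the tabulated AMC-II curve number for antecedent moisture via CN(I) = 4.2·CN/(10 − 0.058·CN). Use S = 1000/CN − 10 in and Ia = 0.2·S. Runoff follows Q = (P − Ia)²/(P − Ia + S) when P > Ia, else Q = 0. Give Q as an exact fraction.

Dry (AMC I): CN(I) = 4.2·93/(10 − 0.058·93) = (1953/5)/(2303/500) = 27900/329 ≈ 84.802
Max retention: S = 1000/(27900/329) − 10 = 500/279 in (≈ 1.792 in)
Ia = 0.2·(500/279) = 100/279 in ≈ 0.358 in
Since P=5.500 > Ia=0.358: effective rainfall P−Ia = 2869/558 in
Q = (2869/558)²/((2869/558) + 500/279) = (8231161/311364)/(3869/558) = 8231161/2158902 in ≈ 3.813 in

Q = 8231161/2158902 in ≈ 3.813 in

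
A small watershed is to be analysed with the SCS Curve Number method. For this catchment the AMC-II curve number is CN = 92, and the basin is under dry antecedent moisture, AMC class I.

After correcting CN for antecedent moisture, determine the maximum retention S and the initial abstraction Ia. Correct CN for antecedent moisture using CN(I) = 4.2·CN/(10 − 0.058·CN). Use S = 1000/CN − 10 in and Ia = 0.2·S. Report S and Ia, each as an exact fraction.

CN(I) from CN(II)=92: (4.2·92)/(10 − 0.058·92) = 48300/583 ≈ 82.847
Retention S: 1000/CN − 10 with CN=82.847 → S = 1000/483 ≈ 2.070 in
Ia = 0.2S: 0.2·2.070 = 0.414 in (exactly 200/483)

S = 1000/483 in ≈ 2.070 in; Ia = 200/483 in ≈ 0.414 in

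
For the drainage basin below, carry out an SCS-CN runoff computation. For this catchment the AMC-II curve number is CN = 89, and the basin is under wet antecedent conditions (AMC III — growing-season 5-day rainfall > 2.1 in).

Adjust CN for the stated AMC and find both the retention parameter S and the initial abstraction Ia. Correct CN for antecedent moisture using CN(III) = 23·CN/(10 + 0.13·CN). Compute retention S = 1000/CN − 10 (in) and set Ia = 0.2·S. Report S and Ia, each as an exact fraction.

S = 1100/2047 in ≈ 0.537 in; Ia = 220/2047 in ≈ 0.107 in

Adjust CN=89 to AMC III: 23·89/(10 + 0.13·89) → 2047 ÷ (2157/100) = 204700/2157 ≈ 94.900
Retention S: 1000/CN − 10 with CN=94.900 → S = 1100/2047 ≈ 0.537 in
Ia = 0.2S: 0.2·0.537 = 0.107 in (exactly 220/2047)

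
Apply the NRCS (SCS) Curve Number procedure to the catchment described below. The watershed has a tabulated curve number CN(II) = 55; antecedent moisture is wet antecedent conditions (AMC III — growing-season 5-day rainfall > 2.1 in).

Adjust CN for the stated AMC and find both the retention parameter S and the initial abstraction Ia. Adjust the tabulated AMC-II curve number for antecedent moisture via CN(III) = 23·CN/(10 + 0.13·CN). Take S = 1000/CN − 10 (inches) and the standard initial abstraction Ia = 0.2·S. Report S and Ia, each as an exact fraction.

S = 900/253 in ≈ 3.557 in; Ia = 180/253 in ≈ 0.711 in

Wet (AMC III): CN(III) = 23·55/(10 + 0.13·55) = 1265/(343/20) = 25300/343 ≈ 73.761
Max retention: S = 1000/(25300/343) − 10 = 900/253 in (≈ 3.557 in)
Initial abstraction Ia = S/5 = (900/253)/5 = 180/253 ≈ 0.711 in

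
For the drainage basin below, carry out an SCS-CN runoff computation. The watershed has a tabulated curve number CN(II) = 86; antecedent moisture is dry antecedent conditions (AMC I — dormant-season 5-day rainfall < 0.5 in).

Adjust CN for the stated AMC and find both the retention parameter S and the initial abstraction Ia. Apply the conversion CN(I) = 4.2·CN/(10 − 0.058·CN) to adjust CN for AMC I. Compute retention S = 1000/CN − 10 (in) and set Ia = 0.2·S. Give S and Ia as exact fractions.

Adjust CN=86 to AMC I: 4.2·86/(10 − 0.058·86) → (1806/5) ÷ (1253/250) = 12900/179 ≈ 72.067
Max retention: S = 1000/(12900/179) − 10 = 500/129 in (≈ 3.876 in)
Initial abstraction Ia = S/5 = (500/129)/5 = 100/129 ≈ 0.775 in

S = 500/129 in ≈ 3.876 in; Ia = 100/129 in ≈ 0.775 in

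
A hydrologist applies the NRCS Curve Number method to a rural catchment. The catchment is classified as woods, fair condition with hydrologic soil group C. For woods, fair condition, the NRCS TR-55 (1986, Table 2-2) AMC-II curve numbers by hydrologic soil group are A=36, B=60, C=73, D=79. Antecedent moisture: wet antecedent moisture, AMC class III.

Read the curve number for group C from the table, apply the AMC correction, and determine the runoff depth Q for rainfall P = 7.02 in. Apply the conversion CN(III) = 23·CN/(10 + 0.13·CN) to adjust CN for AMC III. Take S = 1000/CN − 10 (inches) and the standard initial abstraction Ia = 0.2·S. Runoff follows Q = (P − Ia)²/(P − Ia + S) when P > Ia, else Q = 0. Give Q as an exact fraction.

NRCS table: woods, fair condition, soil group C → CN(II) = 73
Adjust CN=73 to AMC III: 23·73/(10 + 0.13·73) → 1679 ÷ (1949/100) = 167900/1949 ≈ 86.147
Retention S: 1000/CN − 10 with CN=86.147 → S = 2700/1679 ≈ 1.608 in
Ia = 0.2S: 0.2·1.608 = 0.322 in (exactly 540/1679)
Since P=7.020 > Ia=0.322: effective rainfall P−Ia = 562329/83950 in
Q = (562329/83950)²/((562329/83950) + 2700/1679) = (316213904241/7047602500)/(697329/83950) = 3903875361/722725550 in ≈ 5.402 in

Q = 3903875361/722725550 in ≈ 5.402 in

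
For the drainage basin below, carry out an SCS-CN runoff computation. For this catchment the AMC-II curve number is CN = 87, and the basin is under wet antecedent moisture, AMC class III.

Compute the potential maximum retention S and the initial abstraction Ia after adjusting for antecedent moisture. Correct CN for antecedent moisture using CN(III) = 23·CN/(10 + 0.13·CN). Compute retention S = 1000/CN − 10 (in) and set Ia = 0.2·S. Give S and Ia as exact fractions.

Wet (AMC III): CN(III) = 23·87/(10 + 0.13·87) = 2001/(2131/100) = 200100/2131 ≈ 93.900
Max retention: S = 1000/(200100/2131) − 10 = 1300/2001 in (≈ 0.650 in)
Ia = 0.2S: 0.2·0.650 = 0.130 in (exactly 260/2001)

S = 1300/2001 in ≈ 0.650 in; Ia = 260/2001 in ≈ 0.130 in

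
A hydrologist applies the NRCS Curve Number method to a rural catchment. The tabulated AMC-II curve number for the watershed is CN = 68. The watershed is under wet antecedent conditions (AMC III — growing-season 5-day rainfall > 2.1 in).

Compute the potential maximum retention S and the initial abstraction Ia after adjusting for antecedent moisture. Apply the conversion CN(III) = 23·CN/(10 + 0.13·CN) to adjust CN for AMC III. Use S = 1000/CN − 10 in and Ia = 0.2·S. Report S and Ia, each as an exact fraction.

S = 800/391 in ≈ 2.046 in; Ia = 160/391 in ≈ 0.409 in

Adjust CN=68 to AMC III: 23·68/(10 + 0.13·68) → 1564 ÷ (471/25) = 39100/471 ≈ 83.015
Max retention: S = 1000/(39100/471) − 10 = 800/391 in (≈ 2.046 in)
Initial abstraction Ia = S/5 = (800/391)/5 = 160/391 ≈ 0.409 in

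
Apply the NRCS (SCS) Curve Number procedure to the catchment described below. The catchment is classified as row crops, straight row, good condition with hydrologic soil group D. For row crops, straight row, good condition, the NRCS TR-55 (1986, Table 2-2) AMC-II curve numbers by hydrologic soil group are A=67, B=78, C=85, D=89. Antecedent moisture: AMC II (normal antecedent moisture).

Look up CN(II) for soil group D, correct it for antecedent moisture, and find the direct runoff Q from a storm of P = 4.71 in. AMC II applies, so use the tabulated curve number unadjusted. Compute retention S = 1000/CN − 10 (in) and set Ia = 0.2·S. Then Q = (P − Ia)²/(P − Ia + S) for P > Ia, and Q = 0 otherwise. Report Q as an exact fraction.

NRCS table: row crops, straight row, good condition, soil group D → CN(II) = 89
AMC II — tabulated CN = 89 applies directly.
Max retention: S = 1000/89 − 10 = 110/89 in (≈ 1.236 in)
Initial abstraction Ia = S/5 = (110/89)/5 = 22/89 ≈ 0.247 in
Since P=4.710 > Ia=0.247: effective rainfall P−Ia = 39719/8900 in
Q = (39719/8900)²/((39719/8900) + 110/89) = (1577598961/79210000)/(50719/8900) = 1577598961/451399100 in ≈ 3.495 in

Q = 1577598961/451399100 in ≈ 3.495 in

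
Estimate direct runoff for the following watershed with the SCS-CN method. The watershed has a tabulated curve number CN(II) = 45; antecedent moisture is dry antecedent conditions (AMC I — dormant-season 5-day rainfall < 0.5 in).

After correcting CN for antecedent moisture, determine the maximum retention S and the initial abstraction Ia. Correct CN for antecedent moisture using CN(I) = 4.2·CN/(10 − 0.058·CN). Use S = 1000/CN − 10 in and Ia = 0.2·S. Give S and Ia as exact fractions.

CN(I) from CN(II)=45: (4.2·45)/(10 − 0.058·45) = 18900/739 ≈ 25.575
Retention S: 1000/CN − 10 with CN=25.575 → S = 5500/189 ≈ 29.101 in
Ia = 0.2S: 0.2·29.101 = 5.820 in (exactly 1100/189)

S = 5500/189 in ≈ 29.101 in; Ia = 1100/189 in ≈ 5.820 in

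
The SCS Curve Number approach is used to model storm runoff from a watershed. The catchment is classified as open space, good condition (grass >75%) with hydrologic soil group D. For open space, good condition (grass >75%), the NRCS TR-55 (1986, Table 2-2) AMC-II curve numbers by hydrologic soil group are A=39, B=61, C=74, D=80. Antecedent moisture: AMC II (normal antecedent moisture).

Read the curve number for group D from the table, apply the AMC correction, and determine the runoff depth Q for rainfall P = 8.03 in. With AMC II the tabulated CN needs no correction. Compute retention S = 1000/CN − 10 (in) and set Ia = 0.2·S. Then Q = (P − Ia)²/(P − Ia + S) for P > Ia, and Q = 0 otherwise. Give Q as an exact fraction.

NRCS table: open space, good condition (grass >75%), soil group D → CN(II) = 80
Average conditions: CN = 80 (no AMC adjustment).
Retention S: 1000/CN − 10 with CN=80.000 → S = 5/2 ≈ 2.500 in
Ia = 0.2S: 0.2·2.500 = 0.500 in (exactly 1/2)
P − Ia = 8.030 − 0.500 = 753/100 ≈ 7.530 in (> 0, runoff occurs)
Runoff Q = (P−Ia)²/(P−Ia+S) = (7.530)²/(7.530+2.500) = 567009/100300 ≈ 5.653 in

Q = 567009/100300 in ≈ 5.653 in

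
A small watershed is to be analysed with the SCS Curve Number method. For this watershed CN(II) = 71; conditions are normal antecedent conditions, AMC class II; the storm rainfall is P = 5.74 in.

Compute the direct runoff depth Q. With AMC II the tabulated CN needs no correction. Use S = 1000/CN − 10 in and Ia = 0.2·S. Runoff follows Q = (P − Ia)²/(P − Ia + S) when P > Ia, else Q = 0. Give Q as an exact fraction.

AMC II — tabulated CN = 71 applies directly.
Retention S: 1000/CN − 10 with CN=71.000 → S = 290/71 ≈ 4.085 in
Initial abstraction Ia = S/5 = (290/71)/5 = 58/71 ≈ 0.817 in
Excess rainfall: 5.740 − 0.817 = 4.923 in; P > Ia so Q > 0
Runoff Q = (P−Ia)²/(P−Ia+S) = (4.923)²/(4.923+4.085) = 305445529/113518350 ≈ 2.691 in

Q = 305445529/113518350 in ≈ 2.691 in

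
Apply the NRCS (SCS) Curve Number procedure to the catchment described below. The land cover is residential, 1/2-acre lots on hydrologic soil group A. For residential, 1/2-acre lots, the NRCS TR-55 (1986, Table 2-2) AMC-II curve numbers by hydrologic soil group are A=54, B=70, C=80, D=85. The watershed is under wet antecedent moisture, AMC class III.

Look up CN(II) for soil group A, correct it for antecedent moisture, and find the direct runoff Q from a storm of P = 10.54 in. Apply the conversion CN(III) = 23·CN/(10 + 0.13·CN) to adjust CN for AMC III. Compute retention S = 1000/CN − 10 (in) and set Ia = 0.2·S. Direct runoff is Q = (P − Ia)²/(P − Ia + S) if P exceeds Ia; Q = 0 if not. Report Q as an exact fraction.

Q = 175006441/24609150 in ≈ 7.111 in

NRCS table: residential, 1/2-acre lots, soil group A → CN(II) = 54
Adjust CN=54 to AMC III: 23·54/(10 + 0.13·54) → 1242 ÷ (851/50) = 2700/37 ≈ 72.973
Retention S: 1000/CN − 10 with CN=72.973 → S = 100/27 ≈ 3.704 in
Ia = 0.2S: 0.2·3.704 = 0.741 in (exactly 20/27)
P − Ia = 10.540 − 0.741 = 13229/1350 ≈ 9.799 in (> 0, runoff occurs)
Runoff Q = (P−Ia)²/(P−Ia+S) = (9.799)²/(9.799+3.704) = 175006441/24609150 ≈ 7.111 in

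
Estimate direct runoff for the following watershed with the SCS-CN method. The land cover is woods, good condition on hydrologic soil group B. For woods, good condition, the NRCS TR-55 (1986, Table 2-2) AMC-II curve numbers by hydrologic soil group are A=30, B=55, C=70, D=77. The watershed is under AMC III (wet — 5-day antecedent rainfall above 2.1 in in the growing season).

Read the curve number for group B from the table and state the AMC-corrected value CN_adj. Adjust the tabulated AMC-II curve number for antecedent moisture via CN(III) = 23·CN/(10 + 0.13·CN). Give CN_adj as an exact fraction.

CN_adj = 25300/343 ≈ 73.761

NRCS table: woods, good condition, soil group B → CN(II) = 55
CN(III) from CN(II)=55: (23·55)/(10 + 0.13·55) = 25300/343 ≈ 73.761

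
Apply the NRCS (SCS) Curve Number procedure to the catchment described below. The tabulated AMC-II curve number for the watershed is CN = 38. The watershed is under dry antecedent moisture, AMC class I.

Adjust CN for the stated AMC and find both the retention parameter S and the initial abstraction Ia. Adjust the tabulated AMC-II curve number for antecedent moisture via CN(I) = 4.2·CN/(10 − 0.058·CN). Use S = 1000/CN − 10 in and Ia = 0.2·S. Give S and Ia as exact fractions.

Dry (AMC I): CN(I) = 4.2·38/(10 − 0.058·38) = (798/5)/(1949/250) = 39900/1949 ≈ 20.472
S = 1000/(39900/1949) − 10 = 15500/399 in ≈ 38.847 in
Ia = 0.2·(15500/399) = 3100/399 in ≈ 7.769 in

S = 15500/399 in ≈ 38.847 in; Ia = 3100/399 in ≈ 7.769 in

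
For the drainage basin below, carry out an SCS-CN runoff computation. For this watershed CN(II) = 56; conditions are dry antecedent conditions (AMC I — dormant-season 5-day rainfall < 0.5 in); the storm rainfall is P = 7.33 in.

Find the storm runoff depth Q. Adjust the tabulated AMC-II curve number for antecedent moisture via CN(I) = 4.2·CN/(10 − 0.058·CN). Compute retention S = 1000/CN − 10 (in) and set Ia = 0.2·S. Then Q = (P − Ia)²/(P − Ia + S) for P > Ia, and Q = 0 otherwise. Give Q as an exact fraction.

Q = 2782668001/4817939700 in ≈ 0.578 in

CN(I) from CN(II)=56: (4.2·56)/(10 − 0.058·56) = 7350/211 ≈ 34.834
Retention S: 1000/CN − 10 with CN=34.834 → S = 2750/147 ≈ 18.707 in
Ia = 0.2S: 0.2·18.707 = 3.741 in (exactly 550/147)
P − Ia = 7.330 − 3.741 = 52751/14700 ≈ 3.589 in (> 0, runoff occurs)
Q = (52751/14700)²/((52751/14700) + 2750/147) = (2782668001/216090000)/(327751/14700) = 2782668001/4817939700 in ≈ 0.578 in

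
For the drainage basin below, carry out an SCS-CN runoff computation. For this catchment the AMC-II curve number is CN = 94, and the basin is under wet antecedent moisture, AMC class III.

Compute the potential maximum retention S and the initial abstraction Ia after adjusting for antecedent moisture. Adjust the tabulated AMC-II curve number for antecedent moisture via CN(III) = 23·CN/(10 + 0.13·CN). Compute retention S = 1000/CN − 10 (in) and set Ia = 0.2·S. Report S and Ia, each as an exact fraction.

CN(III) from CN(II)=94: (23·94)/(10 + 0.13·94) = 108100/1111 ≈ 97.300
Max retention: S = 1000/(108100/1111) − 10 = 300/1081 in (≈ 0.278 in)
Initial abstraction Ia = S/5 = (300/1081)/5 = 60/1081 ≈ 0.056 in

S = 300/1081 in ≈ 0.278 in; Ia = 60/1081 in ≈ 0.056 in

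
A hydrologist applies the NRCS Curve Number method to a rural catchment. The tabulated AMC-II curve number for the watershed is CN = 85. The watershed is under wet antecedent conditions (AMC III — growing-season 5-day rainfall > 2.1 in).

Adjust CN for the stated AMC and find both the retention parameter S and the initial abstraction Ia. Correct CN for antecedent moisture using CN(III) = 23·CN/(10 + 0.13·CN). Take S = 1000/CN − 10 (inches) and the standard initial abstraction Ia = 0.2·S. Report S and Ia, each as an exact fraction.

Wet (AMC III): CN(III) = 23·85/(10 + 0.13·85) = 1955/(421/20) = 39100/421 ≈ 92.874
Max retention: S = 1000/(39100/421) − 10 = 300/391 in (≈ 0.767 in)
Ia = 0.2·(300/391) = 60/391 in ≈ 0.153 in

S = 300/391 in ≈ 0.767 in; Ia = 60/391 in ≈ 0.153 in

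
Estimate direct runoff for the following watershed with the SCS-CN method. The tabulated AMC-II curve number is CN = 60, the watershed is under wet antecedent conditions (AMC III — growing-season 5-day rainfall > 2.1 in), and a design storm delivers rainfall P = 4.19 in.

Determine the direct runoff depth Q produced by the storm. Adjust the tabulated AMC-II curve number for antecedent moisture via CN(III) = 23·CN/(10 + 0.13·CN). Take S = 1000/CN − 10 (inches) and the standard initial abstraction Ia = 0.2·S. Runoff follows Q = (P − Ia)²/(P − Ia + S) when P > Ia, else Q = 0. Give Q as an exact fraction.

Adjust CN=60 to AMC III: 23·60/(10 + 0.13·60) → 1380 ÷ (89/5) = 6900/89 ≈ 77.528
S = 1000/(6900/89) − 10 = 200/69 in ≈ 2.899 in
Initial abstraction Ia = S/5 = (200/69)/5 = 40/69 ≈ 0.580 in
P − Ia = 4.190 − 0.580 = 24911/6900 ≈ 3.610 in (> 0, runoff occurs)
Runoff Q = (P−Ia)²/(P−Ia+S) = (3.610)²/(3.610+2.899) = 620557921/309885900 ≈ 2.003 in

Q = 620557921/309885900 in ≈ 2.003 in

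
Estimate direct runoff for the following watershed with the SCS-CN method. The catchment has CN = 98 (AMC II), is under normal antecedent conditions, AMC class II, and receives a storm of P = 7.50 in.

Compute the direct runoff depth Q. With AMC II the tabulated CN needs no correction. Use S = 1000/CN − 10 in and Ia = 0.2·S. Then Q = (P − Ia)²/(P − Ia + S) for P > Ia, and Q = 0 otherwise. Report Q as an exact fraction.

CN(II) = 98; AMC II needs no correction.
Retention S: 1000/CN − 10 with CN=98.000 → S = 10/49 ≈ 0.204 in
Ia = 0.2S: 0.2·0.204 = 0.041 in (exactly 2/49)
Excess rainfall: 7.500 − 0.041 = 7.459 in; P > Ia so Q > 0
Q: (731/98)² ÷ (751/98) = 534361/73598 in (≈ 7.261 in)

Q = 534361/73598 in ≈ 7.261 in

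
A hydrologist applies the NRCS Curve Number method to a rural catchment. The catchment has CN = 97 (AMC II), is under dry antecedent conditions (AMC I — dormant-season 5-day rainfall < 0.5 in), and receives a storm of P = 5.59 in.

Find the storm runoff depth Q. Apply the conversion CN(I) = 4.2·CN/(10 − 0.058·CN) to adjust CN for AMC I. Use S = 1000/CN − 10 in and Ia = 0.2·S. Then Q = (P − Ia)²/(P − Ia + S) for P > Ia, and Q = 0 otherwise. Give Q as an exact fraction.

Adjust CN=97 to AMC I: 4.2·97/(10 − 0.058·97) → (2037/5) ÷ (2187/500) = 67900/729 ≈ 93.141
Max retention: S = 1000/(67900/729) − 10 = 500/679 in (≈ 0.736 in)
Ia = 0.2S: 0.2·0.736 = 0.147 in (exactly 100/679)
P − Ia = 5.590 − 0.147 = 369561/67900 ≈ 5.443 in (> 0, runoff occurs)
Runoff Q = (P−Ia)²/(P−Ia+S) = (5.443)²/(5.443+0.736) = 136575332721/28488191900 ≈ 4.794 in

Q = 136575332721/28488191900 in ≈ 4.794 in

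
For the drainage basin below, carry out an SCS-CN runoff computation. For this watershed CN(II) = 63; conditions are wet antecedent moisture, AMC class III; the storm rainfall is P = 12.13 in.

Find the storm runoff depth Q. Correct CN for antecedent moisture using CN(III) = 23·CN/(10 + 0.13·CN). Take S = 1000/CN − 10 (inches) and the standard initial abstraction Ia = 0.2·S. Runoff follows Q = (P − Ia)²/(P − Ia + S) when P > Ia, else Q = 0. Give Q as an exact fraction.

Wet (AMC III): CN(III) = 23·63/(10 + 0.13·63) = 1449/(1819/100) = 144900/1819 ≈ 79.659
Retention S: 1000/CN − 10 with CN=79.659 → S = 3700/1449 ≈ 2.553 in
Ia = 0.2·(3700/1449) = 740/1449 in ≈ 0.511 in
Since P=12.130 > Ia=0.511: effective rainfall P−Ia = 1683637/144900 in
Q: (1683637/144900)² ÷ (2053637/144900) = 2834633547769/297572001300 in (≈ 9.526 in)

Q = 2834633547769/297572001300 in ≈ 9.526 in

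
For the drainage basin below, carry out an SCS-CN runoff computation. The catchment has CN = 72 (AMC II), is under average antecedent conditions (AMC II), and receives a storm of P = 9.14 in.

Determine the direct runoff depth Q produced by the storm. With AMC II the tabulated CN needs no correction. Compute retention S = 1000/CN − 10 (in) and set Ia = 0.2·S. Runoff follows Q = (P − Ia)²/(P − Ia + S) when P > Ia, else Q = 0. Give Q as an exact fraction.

Average conditions: CN = 72 (no AMC adjustment).
Retention S: 1000/CN − 10 with CN=72.000 → S = 35/9 ≈ 3.889 in
Initial abstraction Ia = S/5 = (35/9)/5 = 7/9 ≈ 0.778 in
P − Ia = 9.140 − 0.778 = 3763/450 ≈ 8.362 in (> 0, runoff occurs)
Q = (3763/450)²/((3763/450) + 35/9) = (14160169/202500)/(5513/450) = 14160169/2480850 in ≈ 5.708 in

Q = 14160169/2480850 in ≈ 5.708 in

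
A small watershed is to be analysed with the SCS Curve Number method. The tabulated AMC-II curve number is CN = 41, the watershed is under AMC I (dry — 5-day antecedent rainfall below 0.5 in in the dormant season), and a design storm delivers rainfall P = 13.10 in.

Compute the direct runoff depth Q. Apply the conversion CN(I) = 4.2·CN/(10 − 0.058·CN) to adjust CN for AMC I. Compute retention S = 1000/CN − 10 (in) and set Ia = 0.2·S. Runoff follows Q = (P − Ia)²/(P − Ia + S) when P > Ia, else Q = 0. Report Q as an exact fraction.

CN(I) from CN(II)=41: (4.2·41)/(10 − 0.058·41) = 86100/3811 ≈ 22.592
Max retention: S = 1000/(86100/3811) − 10 = 29500/861 in (≈ 34.262 in)
Ia = 0.2S: 0.2·34.262 = 6.852 in (exactly 5900/861)
Excess rainfall: 13.100 − 6.852 = 6.248 in; P > Ia so Q > 0
Q: (53791/8610)² ÷ (348791/8610) = 2893471681/3003090510 in (≈ 0.963 in)

Q = 2893471681/3003090510 in ≈ 0.963 in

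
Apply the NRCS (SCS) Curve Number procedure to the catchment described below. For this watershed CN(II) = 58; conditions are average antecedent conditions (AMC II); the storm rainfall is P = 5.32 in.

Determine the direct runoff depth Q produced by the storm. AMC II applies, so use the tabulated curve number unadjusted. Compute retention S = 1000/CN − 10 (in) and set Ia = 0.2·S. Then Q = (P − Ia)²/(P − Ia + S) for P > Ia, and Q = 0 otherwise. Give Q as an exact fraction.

Average conditions: CN = 58 (no AMC adjustment).
Max retention: S = 1000/58 − 10 = 210/29 in (≈ 7.241 in)
Initial abstraction Ia = S/5 = (210/29)/5 = 42/29 ≈ 1.448 in
P − Ia = 5.320 − 1.448 = 2807/725 ≈ 3.872 in (> 0, runoff occurs)
Q = (2807/725)²/((2807/725) + 210/29) = (7879249/525625)/(8057/725) = 1125607/834475 in ≈ 1.349 in

Q = 1125607/834475 in ≈ 1.349 in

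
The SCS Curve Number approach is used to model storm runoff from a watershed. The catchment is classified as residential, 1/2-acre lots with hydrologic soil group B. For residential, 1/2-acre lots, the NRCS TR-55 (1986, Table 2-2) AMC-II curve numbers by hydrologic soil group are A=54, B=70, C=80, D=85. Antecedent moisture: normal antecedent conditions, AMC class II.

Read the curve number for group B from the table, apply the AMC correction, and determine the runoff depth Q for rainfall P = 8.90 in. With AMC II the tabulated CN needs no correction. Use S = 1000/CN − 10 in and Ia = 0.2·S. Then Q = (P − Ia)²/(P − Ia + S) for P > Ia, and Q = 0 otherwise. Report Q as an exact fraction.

Q = 316969/60410 in ≈ 5.247 in

NRCS table: residential, 1/2-acre lots, soil group B → CN(II) = 70
CN(II) = 70; AMC II needs no correction.
Max retention: S = 1000/70 − 10 = 30/7 in (≈ 4.286 in)
Ia = 0.2S: 0.2·4.286 = 0.857 in (exactly 6/7)
Since P=8.900 > Ia=0.857: effective rainfall P−Ia = 563/70 in
Q = (563/70)²/((563/70) + 30/7) = (316969/4900)/(863/70) = 316969/60410 in ≈ 5.247 in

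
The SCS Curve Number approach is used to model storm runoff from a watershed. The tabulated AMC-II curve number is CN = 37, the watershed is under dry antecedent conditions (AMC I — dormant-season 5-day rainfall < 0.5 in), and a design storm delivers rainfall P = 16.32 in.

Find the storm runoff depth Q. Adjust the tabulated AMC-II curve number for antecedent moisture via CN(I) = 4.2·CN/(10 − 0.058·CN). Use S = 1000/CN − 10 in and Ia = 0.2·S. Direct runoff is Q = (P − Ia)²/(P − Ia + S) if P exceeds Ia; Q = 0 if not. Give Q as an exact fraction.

Q = 2404134/1738075 in ≈ 1.383 in

CN(I) from CN(II)=37: (4.2·37)/(10 − 0.058·37) = 3700/187 ≈ 19.786
Retention S: 1000/CN − 10 with CN=19.786 → S = 1500/37 ≈ 40.541 in
Ia = 0.2S: 0.2·40.541 = 8.108 in (exactly 300/37)
Since P=16.320 > Ia=8.108: effective rainfall P−Ia = 7596/925 in
Runoff Q = (P−Ia)²/(P−Ia+S) = (8.212)²/(8.212+40.541) = 2404134/1738075 ≈ 1.383 in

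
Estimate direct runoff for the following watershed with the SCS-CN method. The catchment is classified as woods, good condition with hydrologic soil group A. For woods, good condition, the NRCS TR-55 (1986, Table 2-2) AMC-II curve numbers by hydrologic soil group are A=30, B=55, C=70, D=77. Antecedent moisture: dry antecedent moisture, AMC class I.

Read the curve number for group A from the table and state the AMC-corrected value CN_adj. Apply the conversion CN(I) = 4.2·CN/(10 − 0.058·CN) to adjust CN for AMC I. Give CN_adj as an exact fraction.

NRCS table: woods, good condition, soil group A → CN(II) = 30
Dry (AMC I): CN(I) = 4.2·30/(10 − 0.058·30) = 126/(413/50) = 900/59 ≈ 15.254

CN_adj = 900/59 ≈ 15.254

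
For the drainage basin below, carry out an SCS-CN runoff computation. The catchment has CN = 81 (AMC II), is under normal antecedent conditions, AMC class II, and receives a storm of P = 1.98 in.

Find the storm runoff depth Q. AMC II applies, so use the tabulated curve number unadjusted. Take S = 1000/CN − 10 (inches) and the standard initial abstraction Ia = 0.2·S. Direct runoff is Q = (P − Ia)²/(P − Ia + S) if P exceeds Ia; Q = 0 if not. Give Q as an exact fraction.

AMC II — tabulated CN = 81 applies directly.
Max retention: S = 1000/81 − 10 = 190/81 in (≈ 2.346 in)
Initial abstraction Ia = S/5 = (190/81)/5 = 38/81 ≈ 0.469 in
P − Ia = 1.980 − 0.469 = 6119/4050 ≈ 1.511 in (> 0, runoff occurs)
Q: (6119/4050)² ÷ (15619/4050) = 37442161/63256950 in (≈ 0.592 in)

Q = 37442161/63256950 in ≈ 0.592 in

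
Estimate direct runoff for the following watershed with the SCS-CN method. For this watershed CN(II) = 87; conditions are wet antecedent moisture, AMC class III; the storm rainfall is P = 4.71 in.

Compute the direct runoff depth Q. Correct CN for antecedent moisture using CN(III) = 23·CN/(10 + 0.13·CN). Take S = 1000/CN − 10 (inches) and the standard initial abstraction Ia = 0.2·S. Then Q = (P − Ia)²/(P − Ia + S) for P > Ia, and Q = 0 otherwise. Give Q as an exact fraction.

Q = 839919093841/209398847100 in ≈ 4.011 in

Adjust CN=87 to AMC III: 23·87/(10 + 0.13·87) → 2001 ÷ (2131/100) = 200100/2131 ≈ 93.900
Retention S: 1000/CN − 10 with CN=93.900 → S = 1300/2001 ≈ 0.650 in
Ia = 0.2·(1300/2001) = 260/2001 in ≈ 0.130 in
Since P=4.710 > Ia=0.130: effective rainfall P−Ia = 916471/200100 in
Runoff Q = (P−Ia)²/(P−Ia+S) = (4.580)²/(4.580+0.650) = 839919093841/209398847100 ≈ 4.011 in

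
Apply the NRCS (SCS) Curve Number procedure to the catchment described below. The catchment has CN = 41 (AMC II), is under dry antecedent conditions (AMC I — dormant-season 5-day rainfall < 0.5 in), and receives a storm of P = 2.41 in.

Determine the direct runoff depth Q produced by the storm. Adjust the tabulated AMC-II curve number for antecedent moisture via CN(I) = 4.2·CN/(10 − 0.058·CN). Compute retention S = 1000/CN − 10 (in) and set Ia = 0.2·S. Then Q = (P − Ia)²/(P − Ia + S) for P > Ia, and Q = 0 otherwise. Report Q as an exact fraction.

Q = 0 in ≈ 0.000 in

CN(I) from CN(II)=41: (4.2·41)/(10 − 0.058·41) = 86100/3811 ≈ 22.592
Max retention: S = 1000/(86100/3811) − 10 = 29500/861 in (≈ 34.262 in)
Initial abstraction Ia = S/5 = (29500/861)/5 = 5900/861 ≈ 6.852 in
P = 2.410 ≤ Ia = 6.852 in: entire storm abstracted, Q = 0.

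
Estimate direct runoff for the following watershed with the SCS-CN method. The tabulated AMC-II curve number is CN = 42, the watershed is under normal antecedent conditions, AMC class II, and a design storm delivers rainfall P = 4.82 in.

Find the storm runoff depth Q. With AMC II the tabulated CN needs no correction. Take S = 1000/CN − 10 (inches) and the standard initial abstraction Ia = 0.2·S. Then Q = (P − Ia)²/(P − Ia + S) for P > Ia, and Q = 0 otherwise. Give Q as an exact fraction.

AMC II — tabulated CN = 42 applies directly.
Retention S: 1000/CN − 10 with CN=42.000 → S = 290/21 ≈ 13.810 in
Ia = 0.2·(290/21) = 58/21 in ≈ 2.762 in
Since P=4.820 > Ia=2.762: effective rainfall P−Ia = 2161/1050 in
Q: (2161/1050)² ÷ (16661/1050) = 4669921/17494050 in (≈ 0.267 in)

Q = 4669921/17494050 in ≈ 0.267 in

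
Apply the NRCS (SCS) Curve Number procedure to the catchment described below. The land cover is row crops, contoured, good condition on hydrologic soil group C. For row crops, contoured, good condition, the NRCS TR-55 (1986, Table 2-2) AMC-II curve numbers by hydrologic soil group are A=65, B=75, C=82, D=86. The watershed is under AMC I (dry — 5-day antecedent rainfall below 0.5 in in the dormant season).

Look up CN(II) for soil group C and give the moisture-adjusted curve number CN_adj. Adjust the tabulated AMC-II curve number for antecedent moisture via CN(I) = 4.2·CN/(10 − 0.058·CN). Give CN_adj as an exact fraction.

NRCS table: row crops, contoured, good condition, soil group C → CN(II) = 82
Dry (AMC I): CN(I) = 4.2·82/(10 − 0.058·82) = (1722/5)/(1311/250) = 28700/437 ≈ 65.675

CN_adj = 28700/437 ≈ 65.675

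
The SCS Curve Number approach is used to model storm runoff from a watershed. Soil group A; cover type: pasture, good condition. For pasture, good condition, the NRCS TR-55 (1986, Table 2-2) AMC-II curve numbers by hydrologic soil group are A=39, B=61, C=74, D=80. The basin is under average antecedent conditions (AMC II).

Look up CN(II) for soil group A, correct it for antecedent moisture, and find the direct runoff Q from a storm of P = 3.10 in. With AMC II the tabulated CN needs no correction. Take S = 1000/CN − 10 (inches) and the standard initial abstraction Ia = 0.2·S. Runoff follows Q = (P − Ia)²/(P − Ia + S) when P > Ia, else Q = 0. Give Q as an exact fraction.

Q = 0 in ≈ 0.000 in

NRCS table: pasture, good condition, soil group A → CN(II) = 39
Average conditions: CN = 39 (no AMC adjustment).
S = 1000/39 − 10 = 610/39 in ≈ 15.641 in
Ia = 0.2·(610/39) = 122/39 in ≈ 3.128 in
P = 3.100 ≤ Ia = 3.128 in: entire storm abstracted, Q = 0.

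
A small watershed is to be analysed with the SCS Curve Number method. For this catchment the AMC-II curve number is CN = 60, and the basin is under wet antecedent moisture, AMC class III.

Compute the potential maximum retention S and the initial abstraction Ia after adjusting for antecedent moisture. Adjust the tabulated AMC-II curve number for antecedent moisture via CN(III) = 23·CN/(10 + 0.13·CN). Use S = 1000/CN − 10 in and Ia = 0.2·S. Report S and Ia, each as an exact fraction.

S = 200/69 in ≈ 2.899 in; Ia = 40/69 in ≈ 0.580 in

Wet (AMC III): CN(III) = 23·60/(10 + 0.13·60) = 1380/(89/5) = 6900/89 ≈ 77.528
Retention S: 1000/CN − 10 with CN=77.528 → S = 200/69 ≈ 2.899 in
Ia = 0.2·(200/69) = 40/69 in ≈ 0.580 in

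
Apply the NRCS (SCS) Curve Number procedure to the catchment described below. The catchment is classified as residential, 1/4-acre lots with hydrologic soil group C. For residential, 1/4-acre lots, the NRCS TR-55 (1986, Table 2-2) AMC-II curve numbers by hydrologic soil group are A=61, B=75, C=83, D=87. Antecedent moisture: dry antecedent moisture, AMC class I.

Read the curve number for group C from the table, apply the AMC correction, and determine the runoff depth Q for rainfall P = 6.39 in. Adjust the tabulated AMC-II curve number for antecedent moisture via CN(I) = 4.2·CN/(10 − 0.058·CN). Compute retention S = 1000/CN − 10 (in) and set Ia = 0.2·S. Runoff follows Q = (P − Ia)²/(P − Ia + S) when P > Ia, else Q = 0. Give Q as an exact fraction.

Q = 890715025729/312655331100 in ≈ 2.849 in

NRCS table: residential, 1/4-acre lots, soil group C → CN(II) = 83
CN(I) from CN(II)=83: (4.2·83)/(10 − 0.058·83) = 174300/2593 ≈ 67.219
Max retention: S = 1000/(174300/2593) − 10 = 8500/1743 in (≈ 4.877 in)
Ia = 0.2S: 0.2·4.877 = 0.975 in (exactly 1700/1743)
Excess rainfall: 6.390 − 0.975 = 5.415 in; P > Ia so Q > 0
Q: (943777/174300)² ÷ (1793777/174300) = 890715025729/312655331100 in (≈ 2.849 in)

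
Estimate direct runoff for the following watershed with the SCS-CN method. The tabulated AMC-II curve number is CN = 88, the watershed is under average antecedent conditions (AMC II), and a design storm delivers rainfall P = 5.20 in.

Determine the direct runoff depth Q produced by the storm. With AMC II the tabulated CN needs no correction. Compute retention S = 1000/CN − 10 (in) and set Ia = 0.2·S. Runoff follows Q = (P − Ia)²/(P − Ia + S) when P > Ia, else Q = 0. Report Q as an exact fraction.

Q = 73441/19030 in ≈ 3.859 in

Average conditions: CN = 88 (no AMC adjustment).
Max retention: S = 1000/88 − 10 = 15/11 in (≈ 1.364 in)
Initial abstraction Ia = S/5 = (15/11)/5 = 3/11 ≈ 0.273 in
Since P=5.200 > Ia=0.273: effective rainfall P−Ia = 271/55 in
Q: (271/55)² ÷ (346/55) = 73441/19030 in (≈ 3.859 in)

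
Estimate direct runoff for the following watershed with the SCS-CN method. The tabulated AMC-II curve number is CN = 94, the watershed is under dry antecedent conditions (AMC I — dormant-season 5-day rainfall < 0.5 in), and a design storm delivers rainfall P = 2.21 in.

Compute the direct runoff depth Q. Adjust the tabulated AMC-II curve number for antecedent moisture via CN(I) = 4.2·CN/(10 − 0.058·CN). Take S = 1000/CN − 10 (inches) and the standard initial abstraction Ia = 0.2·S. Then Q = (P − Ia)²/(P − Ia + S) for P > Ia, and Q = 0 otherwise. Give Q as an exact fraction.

Q = 3932418681/3708126100 in ≈ 1.060 in

Adjust CN=94 to AMC I: 4.2·94/(10 − 0.058·94) → (1974/5) ÷ (1137/250) = 32900/379 ≈ 86.807
Retention S: 1000/CN − 10 with CN=86.807 → S = 500/329 ≈ 1.520 in
Initial abstraction Ia = S/5 = (500/329)/5 = 100/329 ≈ 0.304 in
P − Ia = 2.210 − 0.304 = 62709/32900 ≈ 1.906 in (> 0, runoff occurs)
Q: (62709/32900)² ÷ (112709/32900) = 3932418681/3708126100 in (≈ 1.060 in)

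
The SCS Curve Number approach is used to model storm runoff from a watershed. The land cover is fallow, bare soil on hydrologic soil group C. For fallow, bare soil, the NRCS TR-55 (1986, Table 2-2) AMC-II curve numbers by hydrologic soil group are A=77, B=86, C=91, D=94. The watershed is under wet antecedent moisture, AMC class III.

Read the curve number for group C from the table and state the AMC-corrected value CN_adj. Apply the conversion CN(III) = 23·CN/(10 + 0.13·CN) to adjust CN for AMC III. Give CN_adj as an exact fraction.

CN_adj = 209300/2183 ≈ 95.877

NRCS table: fallow, bare soil, soil group C → CN(II) = 91
Wet (AMC III): CN(III) = 23·91/(10 + 0.13·91) = 2093/(2183/100) = 209300/2183 ≈ 95.877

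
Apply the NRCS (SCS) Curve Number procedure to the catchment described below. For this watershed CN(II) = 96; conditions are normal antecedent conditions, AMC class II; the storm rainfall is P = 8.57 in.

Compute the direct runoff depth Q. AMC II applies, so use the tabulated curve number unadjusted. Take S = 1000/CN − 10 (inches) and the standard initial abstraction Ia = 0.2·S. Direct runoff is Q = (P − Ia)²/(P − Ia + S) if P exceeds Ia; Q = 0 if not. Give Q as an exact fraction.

Q = 1620529/200325 in ≈ 8.089 in

Average conditions: CN = 96 (no AMC adjustment).
S = 1000/96 − 10 = 5/12 in ≈ 0.417 in
Initial abstraction Ia = S/5 = (5/12)/5 = 1/12 ≈ 0.083 in
Excess rainfall: 8.570 − 0.083 = 8.487 in; P > Ia so Q > 0
Q = (1273/150)²/((1273/150) + 5/12) = (1620529/22500)/(2671/300) = 1620529/200325 in ≈ 8.089 in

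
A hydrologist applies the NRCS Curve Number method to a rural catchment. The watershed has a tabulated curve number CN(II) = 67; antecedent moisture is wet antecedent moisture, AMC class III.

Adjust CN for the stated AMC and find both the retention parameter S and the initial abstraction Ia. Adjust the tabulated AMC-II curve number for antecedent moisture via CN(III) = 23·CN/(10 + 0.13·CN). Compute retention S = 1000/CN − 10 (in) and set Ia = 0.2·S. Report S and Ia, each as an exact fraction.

S = 3300/1541 in ≈ 2.141 in; Ia = 660/1541 in ≈ 0.428 in

Adjust CN=67 to AMC III: 23·67/(10 + 0.13·67) → 1541 ÷ (1871/100) = 154100/1871 ≈ 82.362
S = 1000/(154100/1871) − 10 = 3300/1541 in ≈ 2.141 in
Ia = 0.2·(3300/1541) = 660/1541 in ≈ 0.428 in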